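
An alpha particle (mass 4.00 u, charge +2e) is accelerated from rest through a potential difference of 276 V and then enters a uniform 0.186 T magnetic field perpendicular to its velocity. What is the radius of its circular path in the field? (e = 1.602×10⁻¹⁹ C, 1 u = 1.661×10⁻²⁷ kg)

r ≈ 0.0182 m

Acceleration: |q|V = ½mv² ⇒ v = √(2|q|V/m) = √(2·3.204×10⁻¹⁹·276/6.644×10⁻²⁷) ≈ 1.632×10⁵ m/s.
In the field: r = mv/(|q|B) = (6.644×10⁻²⁷)(1.632×10⁵)/((3.204×10⁻¹⁹)(0.186)) ≈ 0.0182 m.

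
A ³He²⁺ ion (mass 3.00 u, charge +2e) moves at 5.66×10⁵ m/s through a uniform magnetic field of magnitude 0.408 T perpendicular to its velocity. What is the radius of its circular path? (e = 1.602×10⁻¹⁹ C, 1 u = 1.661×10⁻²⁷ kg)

The magnetic force provides the centripetal force: |q|vB = mv²/r.
r = mv/(|q|B) = (4.983×10⁻²⁷)(5.66×10⁵)/((3.204×10⁻¹⁹)(0.408)) ≈ 0.0216 m.

r ≈ 0.0216 m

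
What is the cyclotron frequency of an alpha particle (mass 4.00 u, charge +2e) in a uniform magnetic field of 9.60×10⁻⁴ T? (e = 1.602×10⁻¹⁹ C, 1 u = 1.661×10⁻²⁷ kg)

f = |q|B/(2πm).
f = (3.204×10⁻¹⁹)(9.60×10⁻⁴)/(2π·6.644×10⁻²⁷) ≈ 7370 Hz.

f ≈ 7370 Hz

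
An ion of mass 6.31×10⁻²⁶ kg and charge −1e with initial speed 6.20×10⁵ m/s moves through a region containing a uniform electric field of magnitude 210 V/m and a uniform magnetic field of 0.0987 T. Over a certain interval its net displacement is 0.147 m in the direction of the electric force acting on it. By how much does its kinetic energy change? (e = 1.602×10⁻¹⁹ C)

The magnetic force is always ⟂ v and does no work; only the electric force changes KE.
ΔKE = F_E · d = |q|E d = (1.602×10⁻¹⁹)(210)(0.147) ≈ 4.95×10⁻¹⁸ J.

ΔKE ≈ 4.95×10⁻¹⁸ J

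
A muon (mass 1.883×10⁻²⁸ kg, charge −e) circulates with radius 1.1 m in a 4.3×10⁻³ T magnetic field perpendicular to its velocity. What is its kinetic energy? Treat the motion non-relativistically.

KE ≈ 1.5×10⁻¹⁵ J

v = |q|Br/m, then KE = ½mv² = (qBr)²/(2m).
v = (1.602×10⁻¹⁹)(4.3×10⁻³)(1.1)/1.883×10⁻²⁸ ≈ 4.024×10⁶ m/s.
KE = ½(1.883×10⁻²⁸)(4.024×10⁶)² ≈ 1.5×10⁻¹⁵ J.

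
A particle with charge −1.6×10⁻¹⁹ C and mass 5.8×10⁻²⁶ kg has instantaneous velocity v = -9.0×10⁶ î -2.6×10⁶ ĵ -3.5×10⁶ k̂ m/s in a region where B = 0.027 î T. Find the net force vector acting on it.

F ≈ (0, 1.51×10⁻¹⁴, -1.12×10⁻¹⁴) N

v×B = (0, -9.45×10⁴, 7.02×10⁴) N/C.
F = q v×B = (−1.6×10⁻¹⁹ C)·(0, -9.45×10⁴, 7.02×10⁴) = (0, 1.51×10⁻¹⁴, -1.12×10⁻¹⁴) N.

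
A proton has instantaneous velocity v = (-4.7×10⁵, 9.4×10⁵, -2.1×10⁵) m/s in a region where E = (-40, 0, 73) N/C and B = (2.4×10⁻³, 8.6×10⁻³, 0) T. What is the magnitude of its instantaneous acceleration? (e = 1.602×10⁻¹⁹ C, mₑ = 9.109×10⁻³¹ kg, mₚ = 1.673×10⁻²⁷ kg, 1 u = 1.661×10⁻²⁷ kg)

v×B = (1810, -504, -6300) N/C.
E + v×B = (1770, -504, -6220) N/C.
F = q(E + v×B) = (1.602×10⁻¹⁹ C)·(1770, -504, -6220) = (2.83×10⁻¹⁶, -8.07×10⁻¹⁷, -9.97×10⁻¹⁶) N.
|a| = |F|/m = 1.040×10⁻¹⁵/1.673×10⁻²⁷ ≈ 6.21×10¹¹ m/s².

|a| ≈ 6.21×10¹¹ m/s²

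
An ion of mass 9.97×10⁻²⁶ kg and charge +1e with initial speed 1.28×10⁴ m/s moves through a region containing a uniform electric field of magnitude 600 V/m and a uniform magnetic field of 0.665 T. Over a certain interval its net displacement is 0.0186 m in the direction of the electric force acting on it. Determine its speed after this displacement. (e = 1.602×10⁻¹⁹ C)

v_f ≈ 1.41×10⁴ m/s

B does no work; ΔKE = |q|E d.
½mv_f² = ½mv₀² + |q|Ed = ½(9.97×10⁻²⁶)(1.28×10⁴)² + (1.602×10⁻¹⁹)(600)(0.0186) ≈ 8.167×10⁻¹⁸ J + 1.788×10⁻¹⁸ J ≈ 9.955×10⁻¹⁸ J.
v_f = √(2·9.955×10⁻¹⁸/9.97×10⁻²⁶) ≈ 1.41×10⁴ m/s.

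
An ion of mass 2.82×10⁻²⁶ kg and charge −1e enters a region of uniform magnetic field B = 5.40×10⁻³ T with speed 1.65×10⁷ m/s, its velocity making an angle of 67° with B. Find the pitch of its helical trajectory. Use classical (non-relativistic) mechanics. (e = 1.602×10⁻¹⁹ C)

p ≈ 1320 m

v∥ = v cosθ = 1.65×10⁷·cos67° ≈ 6.447×10⁶ m/s.
T = 2πm/(|q|B) = 2π(2.82×10⁻²⁶)/((1.602×10⁻¹⁹)(5.40×10⁻³)) ≈ 2.048×10⁻⁴ s.
pitch = v∥ T = (6.447×10⁶)(2.048×10⁻⁴) ≈ 1320 m.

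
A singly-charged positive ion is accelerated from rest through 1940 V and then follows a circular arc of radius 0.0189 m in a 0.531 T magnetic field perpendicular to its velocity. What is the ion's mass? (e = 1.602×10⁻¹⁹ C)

m ≈ 4.16×10⁻²⁷ kg

Combine |q|V = ½mv² and r = mv/(|q|B): eliminate v to get m = qB²r²/(2V).
m = (1.602×10⁻¹⁹)(0.531)²(0.0189)²/(2·1940) ≈ 4.16×10⁻²⁷ kg.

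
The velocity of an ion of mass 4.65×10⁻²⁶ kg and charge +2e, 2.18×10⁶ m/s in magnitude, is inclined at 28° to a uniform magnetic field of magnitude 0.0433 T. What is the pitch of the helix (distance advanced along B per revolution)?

v∥ = v cosθ = 2.18×10⁶·cos28° ≈ 1.925×10⁶ m/s.
T = 2πm/(|q|B) = 2π(4.65×10⁻²⁶)/((3.204×10⁻¹⁹)(0.0433)) ≈ 2.106×10⁻⁵ s.
pitch = v∥ T = (1.925×10⁶)(2.106×10⁻⁵) ≈ 40.5 m.

p ≈ 40.5 m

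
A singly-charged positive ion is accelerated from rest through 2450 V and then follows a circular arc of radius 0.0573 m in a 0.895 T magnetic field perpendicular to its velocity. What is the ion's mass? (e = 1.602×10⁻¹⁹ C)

Combine |q|V = ½mv² and r = mv/(|q|B): eliminate v to get m = qB²r²/(2V).
m = (1.602×10⁻¹⁹)(0.895)²(0.0573)²/(2·2450) ≈ 8.60×10⁻²⁶ kg.

m ≈ 8.60×10⁻²⁶ kg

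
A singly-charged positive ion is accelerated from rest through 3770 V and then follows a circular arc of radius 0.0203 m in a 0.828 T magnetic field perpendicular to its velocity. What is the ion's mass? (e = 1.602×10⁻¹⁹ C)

Combine |q|V = ½mv² and r = mv/(|q|B): eliminate v to get m = qB²r²/(2V).
m = (1.602×10⁻¹⁹)(0.828)²(0.0203)²/(2·3770) ≈ 6.00×10⁻²⁷ kg.

m ≈ 6.00×10⁻²⁷ kg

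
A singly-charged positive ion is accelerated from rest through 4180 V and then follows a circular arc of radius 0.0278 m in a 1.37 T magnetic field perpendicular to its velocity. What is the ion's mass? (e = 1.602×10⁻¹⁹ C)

Combine |q|V = ½mv² and r = mv/(|q|B): eliminate v to get m = qB²r²/(2V).
m = (1.602×10⁻¹⁹)(1.37)²(0.0278)²/(2·4180) ≈ 2.78×10⁻²⁶ kg.

m ≈ 2.78×10⁻²⁶ kg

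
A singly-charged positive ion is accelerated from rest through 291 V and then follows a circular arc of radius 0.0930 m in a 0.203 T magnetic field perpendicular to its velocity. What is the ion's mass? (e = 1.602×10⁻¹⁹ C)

m ≈ 9.81×10⁻²⁶ kg

Combine |q|V = ½mv² and r = mv/(|q|B): eliminate v to get m = qB²r²/(2V).
m = (1.602×10⁻¹⁹)(0.203)²(0.0930)²/(2·291) ≈ 9.81×10⁻²⁶ kg.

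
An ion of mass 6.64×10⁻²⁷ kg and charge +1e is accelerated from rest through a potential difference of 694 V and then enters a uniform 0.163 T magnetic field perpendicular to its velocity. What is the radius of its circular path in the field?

Acceleration: |q|V = ½mv² ⇒ v = √(2|q|V/m) = √(2·1.602×10⁻¹⁹·694/6.64×10⁻²⁷) ≈ 1.830×10⁵ m/s.
In the field: r = mv/(|q|B) = (6.64×10⁻²⁷)(1.830×10⁵)/((1.602×10⁻¹⁹)(0.163)) ≈ 0.0465 m.

r ≈ 0.0465 m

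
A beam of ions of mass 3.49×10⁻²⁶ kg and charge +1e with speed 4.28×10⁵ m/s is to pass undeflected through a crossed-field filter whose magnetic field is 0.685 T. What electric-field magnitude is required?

E = 2.93×10⁵ V/m

For straight-line motion qE = qvB, so E = vB.
E = 4.28×10⁵ × 0.685 = 2.93×10⁵ V/m.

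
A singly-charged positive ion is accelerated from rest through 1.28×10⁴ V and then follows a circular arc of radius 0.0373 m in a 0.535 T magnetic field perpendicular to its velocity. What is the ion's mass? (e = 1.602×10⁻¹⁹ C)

m ≈ 2.49×10⁻²⁷ kg

Combine |q|V = ½mv² and r = mv/(|q|B): eliminate v to get m = qB²r²/(2V).
m = (1.602×10⁻¹⁹)(0.535)²(0.0373)²/(2·1.28×10⁴) ≈ 2.49×10⁻²⁷ kg.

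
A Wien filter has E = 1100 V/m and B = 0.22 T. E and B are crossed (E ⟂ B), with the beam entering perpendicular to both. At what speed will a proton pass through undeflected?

Straight-line motion ⇒ electric and magnetic forces cancel, so E = vB.
v = E/B = 1100/0.22 = 5000 m/s.

v = 5000 m/s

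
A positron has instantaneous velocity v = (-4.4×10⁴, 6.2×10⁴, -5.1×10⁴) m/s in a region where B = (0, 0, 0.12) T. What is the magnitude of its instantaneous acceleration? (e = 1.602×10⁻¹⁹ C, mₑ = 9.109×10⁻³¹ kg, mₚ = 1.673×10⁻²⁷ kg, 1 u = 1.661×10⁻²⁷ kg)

v×B = (7440, 5280, 0) N/C.
F = q v×B = (1.602×10⁻¹⁹ C)·(7440, 5280, 0) = (1.19×10⁻¹⁵, 8.46×10⁻¹⁶, 0) N.
|a| = |F|/m = 1.462×10⁻¹⁵/9.109×10⁻³¹ ≈ 1.60×10¹⁵ m/s².

|a| ≈ 1.60×10¹⁵ m/s²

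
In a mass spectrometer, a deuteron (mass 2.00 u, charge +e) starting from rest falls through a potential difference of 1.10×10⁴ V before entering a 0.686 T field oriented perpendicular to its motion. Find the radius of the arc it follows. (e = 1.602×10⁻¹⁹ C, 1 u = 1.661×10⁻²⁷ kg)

Acceleration: |q|V = ½mv² ⇒ v = √(2|q|V/m) = √(2·1.602×10⁻¹⁹·1.10×10⁴/3.322×10⁻²⁷) ≈ 1.030×10⁶ m/s.
In the field: r = mv/(|q|B) = (3.322×10⁻²⁷)(1.030×10⁶)/((1.602×10⁻¹⁹)(0.686)) ≈ 0.0311 m.

r ≈ 0.0311 m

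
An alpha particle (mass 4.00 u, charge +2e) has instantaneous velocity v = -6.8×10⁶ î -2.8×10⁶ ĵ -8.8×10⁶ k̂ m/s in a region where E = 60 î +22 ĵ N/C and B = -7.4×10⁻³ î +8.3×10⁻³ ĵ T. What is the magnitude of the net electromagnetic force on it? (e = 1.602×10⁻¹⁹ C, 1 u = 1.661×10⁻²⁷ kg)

|F| ≈ 3.99×10⁻¹⁴ N

v×B = (7.30×10⁴, 6.51×10⁴, -7.72×10⁴) N/C.
E + v×B = (7.31×10⁴, 6.51×10⁴, -7.72×10⁴) N/C.
F = q(E + v×B) = (3.204×10⁻¹⁹ C)·(7.31×10⁴, 6.51×10⁴, -7.72×10⁴) = (2.34×10⁻¹⁴, 2.09×10⁻¹⁴, -2.47×10⁻¹⁴) N.
|F| = 3.99×10⁻¹⁴ N.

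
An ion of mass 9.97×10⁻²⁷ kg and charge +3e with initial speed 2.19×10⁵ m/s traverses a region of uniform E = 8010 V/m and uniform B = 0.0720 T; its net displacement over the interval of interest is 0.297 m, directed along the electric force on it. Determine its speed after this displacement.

B does no work; ΔKE = |q|E d.
½mv_f² = ½mv₀² + |q|Ed = ½(9.97×10⁻²⁷)(2.19×10⁵)² + (4.806×10⁻¹⁹)(8010)(0.297) ≈ 2.391×10⁻¹⁶ J + 1.143×10⁻¹⁵ J ≈ 1.382×10⁻¹⁵ J.
v_f = √(2·1.382×10⁻¹⁵/9.97×10⁻²⁷) ≈ 5.27×10⁵ m/s.

v_f ≈ 5.27×10⁵ m/s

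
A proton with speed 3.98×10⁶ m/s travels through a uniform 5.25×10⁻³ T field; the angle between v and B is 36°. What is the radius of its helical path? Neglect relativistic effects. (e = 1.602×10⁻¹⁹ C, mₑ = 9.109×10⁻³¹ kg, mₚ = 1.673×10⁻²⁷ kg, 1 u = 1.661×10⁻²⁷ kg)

v⊥ = v sinθ = 3.98×10⁶·sin36° ≈ 2.339×10⁶ m/s.
r = m v⊥/(|q|B) = (1.673×10⁻²⁷)(2.339×10⁶)/((1.602×10⁻¹⁹)(5.25×10⁻³)) ≈ 4.65 m.

r ≈ 4.65 m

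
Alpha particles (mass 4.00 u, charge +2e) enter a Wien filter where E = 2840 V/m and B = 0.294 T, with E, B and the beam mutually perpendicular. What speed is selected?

For undeflected motion the electric and magnetic forces balance: qE = qvB.
v = E/B = 2840/0.294 = 9660 m/s.

v = 9660 m/s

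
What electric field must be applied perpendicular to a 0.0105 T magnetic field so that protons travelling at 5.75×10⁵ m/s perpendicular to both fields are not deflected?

For straight-line motion qE = qvB, so E = vB.
E = 5.75×10⁵ × 0.0105 = 6040 V/m.

E = 6040 V/m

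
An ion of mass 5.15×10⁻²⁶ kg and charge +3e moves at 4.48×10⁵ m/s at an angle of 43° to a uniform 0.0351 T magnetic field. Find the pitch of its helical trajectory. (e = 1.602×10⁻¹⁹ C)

p ≈ 6.28 m

v∥ = v cosθ = 4.48×10⁵·cos43° ≈ 3.276×10⁵ m/s.
T = 2πm/(|q|B) = 2π(5.15×10⁻²⁶)/((4.806×10⁻¹⁹)(0.0351)) ≈ 1.918×10⁻⁵ s.
pitch = v∥ T = (3.276×10⁵)(1.918×10⁻⁵) ≈ 6.28 m.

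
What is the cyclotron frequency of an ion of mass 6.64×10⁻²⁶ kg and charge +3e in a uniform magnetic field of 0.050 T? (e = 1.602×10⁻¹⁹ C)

f ≈ 5.8×10⁴ Hz

f = |q|B/(2πm).
f = (4.806×10⁻¹⁹)(0.050)/(2π·6.64×10⁻²⁶) ≈ 5.8×10⁴ Hz.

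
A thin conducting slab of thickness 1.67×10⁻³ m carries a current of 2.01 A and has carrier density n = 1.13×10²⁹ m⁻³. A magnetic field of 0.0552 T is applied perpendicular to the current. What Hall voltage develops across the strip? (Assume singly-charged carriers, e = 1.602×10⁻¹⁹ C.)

V_H ≈ 3.67×10⁻⁹ V

V_H = IB/(n e t).
V_H = (2.01)(0.0552)/((1.13×10²⁹)(1.602×10⁻¹⁹)(1.67×10⁻³)) ≈ 3.67×10⁻⁹ V.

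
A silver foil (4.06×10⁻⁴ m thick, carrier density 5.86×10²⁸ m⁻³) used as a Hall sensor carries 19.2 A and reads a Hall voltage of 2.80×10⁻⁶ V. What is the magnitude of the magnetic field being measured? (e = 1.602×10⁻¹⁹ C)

From V_H = IB/(n e t), B = V_H n e t / I.
B = (2.80×10⁻⁶)(5.86×10²⁸)(1.602×10⁻¹⁹)(4.06×10⁻⁴)/19.2 ≈ 0.556 T.

B ≈ 0.556 T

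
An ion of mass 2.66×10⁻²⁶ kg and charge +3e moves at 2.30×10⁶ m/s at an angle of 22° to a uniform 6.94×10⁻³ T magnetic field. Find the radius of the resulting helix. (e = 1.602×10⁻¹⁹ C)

v⊥ = v sinθ = 2.30×10⁶·sin22° ≈ 8.616×10⁵ m/s.
r = m v⊥/(|q|B) = (2.66×10⁻²⁶)(8.616×10⁵)/((4.806×10⁻¹⁹)(6.94×10⁻³)) ≈ 6.87 m.

r ≈ 6.87 m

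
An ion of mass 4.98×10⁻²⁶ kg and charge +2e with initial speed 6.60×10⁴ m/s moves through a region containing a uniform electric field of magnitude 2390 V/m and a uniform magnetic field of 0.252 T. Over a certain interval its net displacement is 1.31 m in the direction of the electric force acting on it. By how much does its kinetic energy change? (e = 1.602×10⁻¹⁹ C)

The magnetic force is always ⟂ v and does no work; only the electric force changes KE.
ΔKE = F_E · d = |q|E d = (3.204×10⁻¹⁹)(2390)(1.31) ≈ 1.00×10⁻¹⁵ J.

ΔKE ≈ 1.00×10⁻¹⁵ J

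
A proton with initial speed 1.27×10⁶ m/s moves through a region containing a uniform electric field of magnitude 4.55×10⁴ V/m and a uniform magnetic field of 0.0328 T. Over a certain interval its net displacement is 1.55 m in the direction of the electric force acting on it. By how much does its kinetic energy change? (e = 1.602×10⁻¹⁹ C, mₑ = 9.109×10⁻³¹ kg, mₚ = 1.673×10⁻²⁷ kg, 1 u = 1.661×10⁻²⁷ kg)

ΔKE ≈ 1.13×10⁻¹⁴ J

The magnetic force is always ⟂ v and does no work; only the electric force changes KE.
ΔKE = F_E · d = |q|E d = (1.602×10⁻¹⁹)(4.55×10⁴)(1.55) ≈ 1.13×10⁻¹⁴ J.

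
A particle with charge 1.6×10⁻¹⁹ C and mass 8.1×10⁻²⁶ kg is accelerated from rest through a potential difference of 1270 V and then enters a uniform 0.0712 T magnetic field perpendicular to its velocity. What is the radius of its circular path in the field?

Acceleration: |q|V = ½mv² ⇒ v = √(2|q|V/m) = √(2·1.6×10⁻¹⁹·1270/8.1×10⁻²⁶) ≈ 7.083×10⁴ m/s.
In the field: r = mv/(|q|B) = (8.1×10⁻²⁶)(7.083×10⁴)/((1.6×10⁻¹⁹)(0.0712)) ≈ 0.504 m.

r ≈ 0.504 m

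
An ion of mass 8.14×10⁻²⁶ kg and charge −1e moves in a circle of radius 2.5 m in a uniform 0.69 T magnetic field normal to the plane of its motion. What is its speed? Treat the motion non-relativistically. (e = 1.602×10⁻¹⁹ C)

From |q|vB = mv²/r, v = |q|Br/m.
v = (1.602×10⁻¹⁹)(0.69)(2.5)/8.14×10⁻²⁶ ≈ 3.4×10⁶ m/s.

v ≈ 3.4×10⁶ m/s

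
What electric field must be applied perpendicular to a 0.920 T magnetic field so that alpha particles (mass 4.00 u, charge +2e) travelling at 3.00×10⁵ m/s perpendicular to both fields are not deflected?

E = 2.76×10⁵ V/m

For straight-line motion qE = qvB, so E = vB.
E = 3.00×10⁵ × 0.920 = 2.76×10⁵ V/m.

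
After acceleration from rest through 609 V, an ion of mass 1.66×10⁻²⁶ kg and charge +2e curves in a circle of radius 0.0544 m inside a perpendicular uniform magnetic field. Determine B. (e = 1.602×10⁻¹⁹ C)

B ≈ 0.146 T

v = √(2|q|V/m) = √(2·3.204×10⁻¹⁹·609/1.66×10⁻²⁶) ≈ 1.533×10⁵ m/s.
B = mv/(|q|r) = (1.66×10⁻²⁶)(1.533×10⁵)/((3.204×10⁻¹⁹)(0.0544)) ≈ 0.146 T.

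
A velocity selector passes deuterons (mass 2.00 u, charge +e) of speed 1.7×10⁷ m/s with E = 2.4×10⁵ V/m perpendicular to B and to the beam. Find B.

Balance of forces in the selector: qE = qvB ⇒ B = E/v.
B = 2.4×10⁵/1.7×10⁷ = 0.014 T.

B = 0.014 T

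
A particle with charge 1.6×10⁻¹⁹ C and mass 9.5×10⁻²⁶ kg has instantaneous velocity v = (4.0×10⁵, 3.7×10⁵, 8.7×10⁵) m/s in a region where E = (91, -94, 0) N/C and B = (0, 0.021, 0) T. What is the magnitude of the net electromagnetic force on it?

v×B = (-1.83×10⁴, 0, 8400) N/C.
E + v×B = (-1.82×10⁴, -94.0, 8400) N/C.
F = q(E + v×B) = (1.6×10⁻¹⁹ C)·(-1.82×10⁴, -94.0, 8400) = (-2.91×10⁻¹⁵, -1.50×10⁻¹⁷, 1.34×10⁻¹⁵) N.
|F| = 3.20×10⁻¹⁵ N.

|F| ≈ 3.20×10⁻¹⁵ N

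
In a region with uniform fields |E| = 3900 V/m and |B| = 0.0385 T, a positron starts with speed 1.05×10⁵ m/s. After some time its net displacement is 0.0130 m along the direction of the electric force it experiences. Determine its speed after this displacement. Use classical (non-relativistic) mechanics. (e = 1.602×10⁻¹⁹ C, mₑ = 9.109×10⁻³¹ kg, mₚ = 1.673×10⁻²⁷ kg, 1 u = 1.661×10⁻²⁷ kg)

v_f ≈ 4.22×10⁶ m/s

B does no work; ΔKE = |q|E d.
½mv_f² = ½mv₀² + |q|Ed = ½(9.109×10⁻³¹)(1.05×10⁵)² + (1.602×10⁻¹⁹)(3900)(0.0130) ≈ 5.021×10⁻²¹ J + 8.122×10⁻¹⁸ J ≈ 8.127×10⁻¹⁸ J.
v_f = √(2·8.127×10⁻¹⁸/9.109×10⁻³¹) ≈ 4.22×10⁶ m/s.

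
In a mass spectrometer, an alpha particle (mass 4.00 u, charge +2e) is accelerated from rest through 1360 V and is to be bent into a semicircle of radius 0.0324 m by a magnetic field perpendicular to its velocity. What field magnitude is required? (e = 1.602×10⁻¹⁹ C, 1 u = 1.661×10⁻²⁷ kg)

B ≈ 0.232 T

v = √(2|q|V/m) = √(2·3.204×10⁻¹⁹·1360/6.644×10⁻²⁷) ≈ 3.622×10⁵ m/s.
B = mv/(|q|r) = (6.644×10⁻²⁷)(3.622×10⁵)/((3.204×10⁻¹⁹)(0.0324)) ≈ 0.232 T.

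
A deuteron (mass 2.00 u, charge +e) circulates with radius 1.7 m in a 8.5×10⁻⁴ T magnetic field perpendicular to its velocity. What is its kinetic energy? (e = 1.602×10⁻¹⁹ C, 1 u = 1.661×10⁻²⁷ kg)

v = |q|Br/m, then KE = ½mv² = (qBr)²/(2m).
v = (1.602×10⁻¹⁹)(8.5×10⁻⁴)(1.7)/3.322×10⁻²⁷ ≈ 6.968×10⁴ m/s.
KE = ½(3.322×10⁻²⁷)(6.968×10⁴)² ≈ 8.1×10⁻¹⁸ J = 50 eV.

KE ≈ 50 eV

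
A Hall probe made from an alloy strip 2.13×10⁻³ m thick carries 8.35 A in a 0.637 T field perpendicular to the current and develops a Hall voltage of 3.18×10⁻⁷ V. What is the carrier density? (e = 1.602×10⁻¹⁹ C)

n ≈ 4.90×10²⁸ m⁻³

From V_H = IB/(n e t), n = IB/(V_H e t).
n = (8.35)(0.637)/((3.18×10⁻⁷)(1.602×10⁻¹⁹)(2.13×10⁻³)) ≈ 4.90×10²⁸ m⁻³.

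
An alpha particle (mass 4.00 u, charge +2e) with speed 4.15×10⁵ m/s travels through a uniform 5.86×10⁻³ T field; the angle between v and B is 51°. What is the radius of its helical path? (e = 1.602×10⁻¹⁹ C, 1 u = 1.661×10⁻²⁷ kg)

r ≈ 1.14 m

v⊥ = v sinθ = 4.15×10⁵·sin51° ≈ 3.225×10⁵ m/s.
r = m v⊥/(|q|B) = (6.644×10⁻²⁷)(3.225×10⁵)/((3.204×10⁻¹⁹)(5.86×10⁻³)) ≈ 1.14 m.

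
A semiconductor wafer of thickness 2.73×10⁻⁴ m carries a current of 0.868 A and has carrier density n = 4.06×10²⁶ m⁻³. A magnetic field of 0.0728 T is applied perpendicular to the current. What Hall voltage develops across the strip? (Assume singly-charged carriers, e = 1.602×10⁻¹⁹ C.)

V_H = IB/(n e t).
V_H = (0.868)(0.0728)/((4.06×10²⁶)(1.602×10⁻¹⁹)(2.73×10⁻⁴)) ≈ 3.56×10⁻⁶ V.

V_H ≈ 3.56×10⁻⁶ V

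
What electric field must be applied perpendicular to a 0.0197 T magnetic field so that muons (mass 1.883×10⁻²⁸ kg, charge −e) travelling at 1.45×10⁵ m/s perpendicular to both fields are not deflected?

For straight-line motion qE = qvB, so E = vB.
E = 1.45×10⁵ × 0.0197 = 2860 V/m.

E = 2860 V/m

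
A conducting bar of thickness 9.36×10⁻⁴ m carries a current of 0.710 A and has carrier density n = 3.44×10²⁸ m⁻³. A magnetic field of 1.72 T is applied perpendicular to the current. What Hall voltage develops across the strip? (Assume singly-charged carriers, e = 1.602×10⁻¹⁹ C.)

V_H = IB/(n e t).
V_H = (0.710)(1.72)/((3.44×10²⁸)(1.602×10⁻¹⁹)(9.36×10⁻⁴)) ≈ 2.37×10⁻⁷ V.

V_H ≈ 2.37×10⁻⁷ V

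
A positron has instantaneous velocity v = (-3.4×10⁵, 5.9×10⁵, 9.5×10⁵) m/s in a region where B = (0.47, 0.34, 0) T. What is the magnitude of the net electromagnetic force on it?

|F| ≈ 1.08×10⁻¹³ N

v×B = (-3.23×10⁵, 4.46×10⁵, -3.93×10⁵) N/C.
F = q v×B = (1.602×10⁻¹⁹ C)·(-3.23×10⁵, 4.46×10⁵, -3.93×10⁵) = (-5.17×10⁻¹⁴, 7.15×10⁻¹⁴, -6.29×10⁻¹⁴) N.
|F| = 1.08×10⁻¹³ N.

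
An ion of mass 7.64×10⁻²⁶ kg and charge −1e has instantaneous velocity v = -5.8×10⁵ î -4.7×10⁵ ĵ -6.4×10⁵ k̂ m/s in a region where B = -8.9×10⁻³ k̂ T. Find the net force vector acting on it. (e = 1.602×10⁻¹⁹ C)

F ≈ (-6.70×10⁻¹⁶, 8.27×10⁻¹⁶, 0) N

v×B = (4180, -5160, 0) N/C.
F = q v×B = (−1.602×10⁻¹⁹ C)·(4180, -5160, 0) = (-6.70×10⁻¹⁶, 8.27×10⁻¹⁶, 0) N.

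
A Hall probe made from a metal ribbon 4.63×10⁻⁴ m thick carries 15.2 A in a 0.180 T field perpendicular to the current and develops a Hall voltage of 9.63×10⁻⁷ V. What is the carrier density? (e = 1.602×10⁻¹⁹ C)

n ≈ 3.83×10²⁸ m⁻³

From V_H = IB/(n e t), n = IB/(V_H e t).
n = (15.2)(0.180)/((9.63×10⁻⁷)(1.602×10⁻¹⁹)(4.63×10⁻⁴)) ≈ 3.83×10²⁸ m⁻³.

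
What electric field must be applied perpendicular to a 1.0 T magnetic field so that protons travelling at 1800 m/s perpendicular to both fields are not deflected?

For straight-line motion qE = qvB, so E = vB.
E = 1800 × 1.0 = 1800 V/m.

E = 1800 V/m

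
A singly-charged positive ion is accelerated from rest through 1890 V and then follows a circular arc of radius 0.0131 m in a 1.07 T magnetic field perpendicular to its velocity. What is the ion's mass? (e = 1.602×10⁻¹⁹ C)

Combine |q|V = ½mv² and r = mv/(|q|B): eliminate v to get m = qB²r²/(2V).
m = (1.602×10⁻¹⁹)(1.07)²(0.0131)²/(2·1890) ≈ 8.33×10⁻²⁷ kg.

m ≈ 8.33×10⁻²⁷ kg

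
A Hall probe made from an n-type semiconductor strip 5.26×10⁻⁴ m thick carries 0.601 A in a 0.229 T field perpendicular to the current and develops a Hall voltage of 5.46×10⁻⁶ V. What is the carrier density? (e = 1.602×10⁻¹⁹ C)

From V_H = IB/(n e t), n = IB/(V_H e t).
n = (0.601)(0.229)/((5.46×10⁻⁶)(1.602×10⁻¹⁹)(5.26×10⁻⁴)) ≈ 2.99×10²⁶ m⁻³.

n ≈ 2.99×10²⁶ m⁻³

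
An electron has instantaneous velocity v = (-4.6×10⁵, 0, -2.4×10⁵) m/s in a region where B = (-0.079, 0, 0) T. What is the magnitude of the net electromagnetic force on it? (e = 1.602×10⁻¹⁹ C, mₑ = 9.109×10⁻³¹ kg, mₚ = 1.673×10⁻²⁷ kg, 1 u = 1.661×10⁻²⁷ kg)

|F| ≈ 3.04×10⁻¹⁵ N

v×B = (0, 1.90×10⁴, 0) N/C.
F = q v×B = (−1.602×10⁻¹⁹ C)·(0, 1.90×10⁴, 0) = (0, -3.04×10⁻¹⁵, 0) N.
|F| = 3.04×10⁻¹⁵ N.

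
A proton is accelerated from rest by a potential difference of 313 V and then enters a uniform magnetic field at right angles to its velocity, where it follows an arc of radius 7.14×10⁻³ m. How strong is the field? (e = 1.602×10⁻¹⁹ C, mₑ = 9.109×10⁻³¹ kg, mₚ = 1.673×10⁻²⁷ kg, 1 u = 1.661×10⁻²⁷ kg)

B ≈ 0.358 T

v = √(2|q|V/m) = √(2·1.602×10⁻¹⁹·313/1.673×10⁻²⁷) ≈ 2.448×10⁵ m/s.
B = mv/(|q|r) = (1.673×10⁻²⁷)(2.448×10⁵)/((1.602×10⁻¹⁹)(7.14×10⁻³)) ≈ 0.358 T.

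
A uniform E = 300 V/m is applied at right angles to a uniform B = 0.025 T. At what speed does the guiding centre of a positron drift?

v_d ≈ 1.2×10⁴ m/s

The E×B drift speed is v_d = E/B.
v_d = 300/0.025 = 1.2×10⁴ m/s.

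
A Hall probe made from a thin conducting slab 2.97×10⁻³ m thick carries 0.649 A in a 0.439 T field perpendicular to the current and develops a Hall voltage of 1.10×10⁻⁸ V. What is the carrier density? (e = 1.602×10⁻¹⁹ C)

From V_H = IB/(n e t), n = IB/(V_H e t).
n = (0.649)(0.439)/((1.10×10⁻⁸)(1.602×10⁻¹⁹)(2.97×10⁻³)) ≈ 5.44×10²⁸ m⁻³.

n ≈ 5.44×10²⁸ m⁻³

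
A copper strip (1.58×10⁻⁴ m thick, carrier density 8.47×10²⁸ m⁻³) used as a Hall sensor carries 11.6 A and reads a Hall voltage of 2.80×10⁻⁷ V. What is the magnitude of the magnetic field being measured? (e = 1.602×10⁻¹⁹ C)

B ≈ 0.0517 T

From V_H = IB/(n e t), B = V_H n e t / I.
B = (2.80×10⁻⁷)(8.47×10²⁸)(1.602×10⁻¹⁹)(1.58×10⁻⁴)/11.6 ≈ 0.0517 T.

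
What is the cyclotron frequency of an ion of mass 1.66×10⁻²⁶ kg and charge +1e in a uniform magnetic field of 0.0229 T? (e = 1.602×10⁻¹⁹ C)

f ≈ 3.52×10⁴ Hz

f = |q|B/(2πm).
f = (1.602×10⁻¹⁹)(0.0229)/(2π·1.66×10⁻²⁶) ≈ 3.52×10⁴ Hz.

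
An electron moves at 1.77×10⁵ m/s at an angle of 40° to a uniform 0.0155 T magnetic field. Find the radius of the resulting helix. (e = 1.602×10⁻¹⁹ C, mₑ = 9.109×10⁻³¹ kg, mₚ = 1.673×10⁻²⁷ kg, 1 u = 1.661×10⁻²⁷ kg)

r ≈ 4.17×10⁻⁵ m

v⊥ = v sinθ = 1.77×10⁵·sin40° ≈ 1.138×10⁵ m/s.
r = m v⊥/(|q|B) = (9.109×10⁻³¹)(1.138×10⁵)/((1.602×10⁻¹⁹)(0.0155)) ≈ 4.17×10⁻⁵ m.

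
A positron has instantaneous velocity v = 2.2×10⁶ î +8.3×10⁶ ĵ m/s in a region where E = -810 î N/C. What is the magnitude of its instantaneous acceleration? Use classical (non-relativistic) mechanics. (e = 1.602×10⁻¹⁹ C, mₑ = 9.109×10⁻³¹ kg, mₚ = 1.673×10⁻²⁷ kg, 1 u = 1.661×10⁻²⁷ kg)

|a| ≈ 1.42×10¹⁴ m/s²

Only an electric field acts, so F = qE = (1.602×10⁻¹⁹ C)·(-810, 0, 0) = (-1.30×10⁻¹⁶, 0, 0) N.
|a| = |F|/m = 1.298×10⁻¹⁶/9.109×10⁻³¹ ≈ 1.42×10¹⁴ m/s².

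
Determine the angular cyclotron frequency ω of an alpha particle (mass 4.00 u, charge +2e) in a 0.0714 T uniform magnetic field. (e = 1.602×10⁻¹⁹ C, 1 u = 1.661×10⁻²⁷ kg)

ω = |q|B/m.
ω = (3.204×10⁻¹⁹)(0.0714)/6.644×10⁻²⁷ ≈ 3.44×10⁶ rad/s.

ω ≈ 3.44×10⁶ rad/s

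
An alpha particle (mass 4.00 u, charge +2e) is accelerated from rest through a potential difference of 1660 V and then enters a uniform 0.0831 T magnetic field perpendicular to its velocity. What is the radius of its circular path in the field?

Acceleration: |q|V = ½mv² ⇒ v = √(2|q|V/m) = √(2·3.204×10⁻¹⁹·1660/6.644×10⁻²⁷) ≈ 4.001×10⁵ m/s.
In the field: r = mv/(|q|B) = (6.644×10⁻²⁷)(4.001×10⁵)/((3.204×10⁻¹⁹)(0.0831)) ≈ 0.0998 m.

r ≈ 0.0998 m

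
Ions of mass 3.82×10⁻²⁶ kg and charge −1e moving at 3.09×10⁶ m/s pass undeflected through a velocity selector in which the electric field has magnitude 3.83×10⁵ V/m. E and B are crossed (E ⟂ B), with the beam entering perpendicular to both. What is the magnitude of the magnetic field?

Balance of forces in the selector: qE = qvB ⇒ B = E/v.
B = 3.83×10⁵/3.09×10⁶ = 0.124 T.

B = 0.124 T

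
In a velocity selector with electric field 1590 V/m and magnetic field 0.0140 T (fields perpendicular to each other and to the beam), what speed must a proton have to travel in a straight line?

Straight-line motion ⇒ electric and magnetic forces cancel, so E = vB.
v = E/B = 1590/0.0140 = 1.14×10⁵ m/s.
The result is independent of the particle's charge and mass.

v = 1.14×10⁵ m/s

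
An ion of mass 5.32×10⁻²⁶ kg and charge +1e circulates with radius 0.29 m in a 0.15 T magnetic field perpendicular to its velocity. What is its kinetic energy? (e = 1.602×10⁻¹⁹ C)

v = |q|Br/m, then KE = ½mv² = (qBr)²/(2m).
v = (1.602×10⁻¹⁹)(0.15)(0.29)/5.32×10⁻²⁶ ≈ 1.310×10⁵ m/s.
KE = ½(5.32×10⁻²⁶)(1.310×10⁵)² ≈ 4.6×10⁻¹⁶ J = 2800 eV.

KE ≈ 2800 eV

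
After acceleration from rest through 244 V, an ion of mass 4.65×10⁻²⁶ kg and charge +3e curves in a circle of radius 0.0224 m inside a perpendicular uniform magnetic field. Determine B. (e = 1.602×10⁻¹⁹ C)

B ≈ 0.307 T

v = √(2|q|V/m) = √(2·4.806×10⁻¹⁹·244/4.65×10⁻²⁶) ≈ 7.102×10⁴ m/s.
B = mv/(|q|r) = (4.65×10⁻²⁶)(7.102×10⁴)/((4.806×10⁻¹⁹)(0.0224)) ≈ 0.307 T.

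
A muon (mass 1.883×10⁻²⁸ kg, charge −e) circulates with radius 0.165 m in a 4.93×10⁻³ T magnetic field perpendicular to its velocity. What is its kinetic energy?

KE ≈ 4.51×10⁻¹⁷ J

v = |q|Br/m, then KE = ½mv² = (qBr)²/(2m).
v = (1.602×10⁻¹⁹)(4.93×10⁻³)(0.165)/1.883×10⁻²⁸ ≈ 6.921×10⁵ m/s.
KE = ½(1.883×10⁻²⁸)(6.921×10⁵)² ≈ 4.51×10⁻¹⁷ J.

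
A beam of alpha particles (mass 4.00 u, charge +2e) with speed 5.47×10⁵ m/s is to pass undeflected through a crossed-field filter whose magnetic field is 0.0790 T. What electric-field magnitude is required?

For straight-line motion qE = qvB, so E = vB.
E = 5.47×10⁵ × 0.0790 = 4.32×10⁴ V/m.

E = 4.32×10⁴ V/m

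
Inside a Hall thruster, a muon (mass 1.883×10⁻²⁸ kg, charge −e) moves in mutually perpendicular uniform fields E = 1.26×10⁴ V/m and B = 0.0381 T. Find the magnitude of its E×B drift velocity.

v_d ≈ 3.31×10⁵ m/s

The E×B drift speed is v_d = E/B.
v_d = 1.26×10⁴/0.0381 = 3.31×10⁵ m/s.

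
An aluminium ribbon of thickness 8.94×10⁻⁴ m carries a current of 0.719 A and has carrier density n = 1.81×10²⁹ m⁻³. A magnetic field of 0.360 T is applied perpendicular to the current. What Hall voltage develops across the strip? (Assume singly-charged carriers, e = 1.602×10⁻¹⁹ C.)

V_H ≈ 9.99×10⁻⁹ V

V_H = IB/(n e t).
V_H = (0.719)(0.360)/((1.81×10²⁹)(1.602×10⁻¹⁹)(8.94×10⁻⁴)) ≈ 9.99×10⁻⁹ V.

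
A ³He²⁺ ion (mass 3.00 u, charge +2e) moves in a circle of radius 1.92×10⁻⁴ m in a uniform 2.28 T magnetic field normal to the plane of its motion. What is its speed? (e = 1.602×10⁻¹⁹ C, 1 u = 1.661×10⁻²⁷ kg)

v ≈ 2.81×10⁴ m/s

From |q|vB = mv²/r, v = |q|Br/m.
v = (3.204×10⁻¹⁹)(2.28)(1.92×10⁻⁴)/4.983×10⁻²⁷ ≈ 2.81×10⁴ m/s.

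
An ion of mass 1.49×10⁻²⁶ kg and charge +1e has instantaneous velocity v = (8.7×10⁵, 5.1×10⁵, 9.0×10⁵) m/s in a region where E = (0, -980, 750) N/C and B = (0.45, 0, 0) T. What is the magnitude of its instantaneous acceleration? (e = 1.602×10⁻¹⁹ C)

|a| ≈ 4.99×10¹² m/s²

v×B = (0, 4.05×10⁵, -2.30×10⁵) N/C.
E + v×B = (0, 4.04×10⁵, -2.29×10⁵) N/C.
F = q(E + v×B) = (1.602×10⁻¹⁹ C)·(0, 4.04×10⁵, -2.29×10⁵) = (0, 6.47×10⁻¹⁴, -3.66×10⁻¹⁴) N.
|a| = |F|/m = 7.438×10⁻¹⁴/1.49×10⁻²⁶ ≈ 4.99×10¹² m/s².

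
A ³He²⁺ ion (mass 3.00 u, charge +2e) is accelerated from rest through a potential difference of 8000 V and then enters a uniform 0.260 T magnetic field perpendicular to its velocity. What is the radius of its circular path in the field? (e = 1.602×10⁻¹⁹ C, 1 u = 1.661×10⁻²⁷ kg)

Acceleration: |q|V = ½mv² ⇒ v = √(2|q|V/m) = √(2·3.204×10⁻¹⁹·8000/4.983×10⁻²⁷) ≈ 1.014×10⁶ m/s.
In the field: r = mv/(|q|B) = (4.983×10⁻²⁷)(1.014×10⁶)/((3.204×10⁻¹⁹)(0.260)) ≈ 0.0607 m.

r ≈ 0.0607 m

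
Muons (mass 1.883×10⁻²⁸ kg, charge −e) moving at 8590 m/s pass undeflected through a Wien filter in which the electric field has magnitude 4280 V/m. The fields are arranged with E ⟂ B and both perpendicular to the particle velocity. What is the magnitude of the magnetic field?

Balance of forces in the selector: qE = qvB ⇒ B = E/v.
B = 4280/8590 = 0.498 T.

B = 0.498 T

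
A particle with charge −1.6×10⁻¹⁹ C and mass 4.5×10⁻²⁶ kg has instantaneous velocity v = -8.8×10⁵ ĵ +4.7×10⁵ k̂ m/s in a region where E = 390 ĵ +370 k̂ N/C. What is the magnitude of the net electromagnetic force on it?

Only an electric field acts, so F = qE = (−1.6×10⁻¹⁹ C)·(0, 390, 370) = (0, -6.24×10⁻¹⁷, -5.92×10⁻¹⁷) N.
|F| = 8.60×10⁻¹⁷ N.

|F| ≈ 8.60×10⁻¹⁷ N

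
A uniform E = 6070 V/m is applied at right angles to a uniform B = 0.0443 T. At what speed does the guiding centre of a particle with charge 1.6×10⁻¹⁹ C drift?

In crossed fields the guiding centre drifts at v_d = |E×B|/B² = E/B, independent of charge and mass.
v_d = 6070/0.0443 = 1.37×10⁵ m/s.

v_d ≈ 1.37×10⁵ m/s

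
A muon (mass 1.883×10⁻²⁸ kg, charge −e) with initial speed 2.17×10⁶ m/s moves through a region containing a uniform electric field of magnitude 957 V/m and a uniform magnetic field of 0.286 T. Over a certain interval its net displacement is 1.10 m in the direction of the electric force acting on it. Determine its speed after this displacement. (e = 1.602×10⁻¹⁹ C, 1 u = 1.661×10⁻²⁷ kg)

B does no work; ΔKE = |q|E d.
½mv_f² = ½mv₀² + |q|Ed = ½(1.883×10⁻²⁸)(2.17×10⁶)² + (1.602×10⁻¹⁹)(957)(1.10) ≈ 4.433×10⁻¹⁶ J + 1.686×10⁻¹⁶ J ≈ 6.120×10⁻¹⁶ J.
v_f = √(2·6.120×10⁻¹⁶/1.883×10⁻²⁸) ≈ 2.55×10⁶ m/s.

v_f ≈ 2.55×10⁶ m/s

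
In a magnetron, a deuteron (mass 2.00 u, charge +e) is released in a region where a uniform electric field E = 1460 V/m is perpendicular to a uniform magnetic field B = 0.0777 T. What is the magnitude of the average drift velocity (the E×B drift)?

The E×B drift speed is v_d = E/B.
v_d = 1460/0.0777 = 1.88×10⁴ m/s.

v_d ≈ 1.88×10⁴ m/s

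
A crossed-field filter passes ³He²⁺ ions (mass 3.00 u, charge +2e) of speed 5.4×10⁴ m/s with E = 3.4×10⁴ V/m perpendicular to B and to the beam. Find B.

B = 0.63 T

Balance of forces in the selector: qE = qvB ⇒ B = E/v.
B = 3.4×10⁴/5.4×10⁴ = 0.63 T.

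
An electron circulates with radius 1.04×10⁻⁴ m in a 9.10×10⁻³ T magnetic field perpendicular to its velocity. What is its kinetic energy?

v = |q|Br/m, then KE = ½mv² = (qBr)²/(2m).
v = (1.602×10⁻¹⁹)(9.10×10⁻³)(1.04×10⁻⁴)/9.109×10⁻³¹ ≈ 1.664×10⁵ m/s.
KE = ½(9.109×10⁻³¹)(1.664×10⁵)² ≈ 1.26×10⁻²⁰ J = 0.0788 eV.

KE ≈ 0.0788 eV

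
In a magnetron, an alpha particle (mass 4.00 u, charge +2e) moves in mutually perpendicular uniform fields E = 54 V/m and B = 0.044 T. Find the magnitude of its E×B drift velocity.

v_d ≈ 1200 m/s

In crossed fields the guiding centre drifts at v_d = |E×B|/B² = E/B, independent of charge and mass.
v_d = 54/0.044 = 1200 m/s.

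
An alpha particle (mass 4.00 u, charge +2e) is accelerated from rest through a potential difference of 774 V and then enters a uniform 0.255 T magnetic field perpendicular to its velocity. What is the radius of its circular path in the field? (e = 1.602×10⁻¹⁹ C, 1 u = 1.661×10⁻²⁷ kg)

r ≈ 0.0222 m

Acceleration: |q|V = ½mv² ⇒ v = √(2|q|V/m) = √(2·3.204×10⁻¹⁹·774/6.644×10⁻²⁷) ≈ 2.732×10⁵ m/s.
In the field: r = mv/(|q|B) = (6.644×10⁻²⁷)(2.732×10⁵)/((3.204×10⁻¹⁹)(0.255)) ≈ 0.0222 m.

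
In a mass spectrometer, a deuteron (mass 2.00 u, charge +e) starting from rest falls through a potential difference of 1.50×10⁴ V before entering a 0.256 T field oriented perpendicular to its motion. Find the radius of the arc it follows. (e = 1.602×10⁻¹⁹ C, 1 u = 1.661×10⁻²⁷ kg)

r ≈ 0.0974 m

Acceleration: |q|V = ½mv² ⇒ v = √(2|q|V/m) = √(2·1.602×10⁻¹⁹·1.50×10⁴/3.322×10⁻²⁷) ≈ 1.203×10⁶ m/s.
In the field: r = mv/(|q|B) = (3.322×10⁻²⁷)(1.203×10⁶)/((1.602×10⁻¹⁹)(0.256)) ≈ 0.0974 m.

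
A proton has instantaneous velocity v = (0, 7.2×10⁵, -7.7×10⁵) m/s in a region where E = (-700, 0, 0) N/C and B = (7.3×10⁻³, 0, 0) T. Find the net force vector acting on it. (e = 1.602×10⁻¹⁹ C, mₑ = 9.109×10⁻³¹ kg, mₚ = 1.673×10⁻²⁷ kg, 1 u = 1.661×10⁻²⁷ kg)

v×B = (0, -5620, -5260) N/C.
E + v×B = (-700, -5620, -5260) N/C.
F = q(E + v×B) = (1.602×10⁻¹⁹ C)·(-700, -5620, -5260) = (-1.12×10⁻¹⁶, -9.00×10⁻¹⁶, -8.42×10⁻¹⁶) N.

F ≈ (-1.12×10⁻¹⁶, -9.00×10⁻¹⁶, -8.42×10⁻¹⁶) N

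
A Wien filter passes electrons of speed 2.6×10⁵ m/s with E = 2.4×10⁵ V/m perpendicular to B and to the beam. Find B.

B = 0.92 T

Balance of forces in the selector: qE = qvB ⇒ B = E/v.
B = 2.4×10⁵/2.6×10⁵ = 0.92 T.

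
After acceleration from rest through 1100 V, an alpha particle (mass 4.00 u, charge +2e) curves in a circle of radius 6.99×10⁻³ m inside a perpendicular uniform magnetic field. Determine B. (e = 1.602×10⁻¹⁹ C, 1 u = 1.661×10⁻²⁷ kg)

v = √(2|q|V/m) = √(2·3.204×10⁻¹⁹·1100/6.644×10⁻²⁷) ≈ 3.257×10⁵ m/s.
B = mv/(|q|r) = (6.644×10⁻²⁷)(3.257×10⁵)/((3.204×10⁻¹⁹)(6.99×10⁻³)) ≈ 0.966 T.

B ≈ 0.966 T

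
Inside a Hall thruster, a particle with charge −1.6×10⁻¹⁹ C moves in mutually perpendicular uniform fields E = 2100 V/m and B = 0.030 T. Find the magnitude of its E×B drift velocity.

v_d ≈ 7.0×10⁴ m/s

The E×B drift speed is v_d = E/B.
v_d = 2100/0.030 = 7.0×10⁴ m/s.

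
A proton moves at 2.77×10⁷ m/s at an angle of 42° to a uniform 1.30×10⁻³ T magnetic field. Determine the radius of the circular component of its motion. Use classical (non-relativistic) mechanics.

v⊥ = v sinθ = 2.77×10⁷·sin42° ≈ 1.853×10⁷ m/s.
r = m v⊥/(|q|B) = (1.673×10⁻²⁷)(1.853×10⁷)/((1.602×10⁻¹⁹)(1.30×10⁻³)) ≈ 149 m.

r ≈ 149 m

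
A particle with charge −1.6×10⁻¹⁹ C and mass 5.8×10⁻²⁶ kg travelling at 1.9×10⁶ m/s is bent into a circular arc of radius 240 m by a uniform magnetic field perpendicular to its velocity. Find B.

From |q|vB = mv²/r, B = mv/(|q|r).
B = (5.8×10⁻²⁶)(1.9×10⁶)/((1.6×10⁻¹⁹)(240)) ≈ 2.9×10⁻³ T.

B ≈ 2.9×10⁻³ T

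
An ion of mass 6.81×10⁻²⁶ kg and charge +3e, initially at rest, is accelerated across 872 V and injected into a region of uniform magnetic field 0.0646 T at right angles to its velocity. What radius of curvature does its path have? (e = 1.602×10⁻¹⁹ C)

r ≈ 0.243 m

Acceleration: |q|V = ½mv² ⇒ v = √(2|q|V/m) = √(2·4.806×10⁻¹⁹·872/6.81×10⁻²⁶) ≈ 1.109×10⁵ m/s.
In the field: r = mv/(|q|B) = (6.81×10⁻²⁶)(1.109×10⁵)/((4.806×10⁻¹⁹)(0.0646)) ≈ 0.243 m.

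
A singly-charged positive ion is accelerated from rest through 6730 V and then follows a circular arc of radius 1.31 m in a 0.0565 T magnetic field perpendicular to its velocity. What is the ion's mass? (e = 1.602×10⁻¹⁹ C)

m ≈ 6.52×10⁻²⁶ kg

Combine |q|V = ½mv² and r = mv/(|q|B): eliminate v to get m = qB²r²/(2V).
m = (1.602×10⁻¹⁹)(0.0565)²(1.31)²/(2·6730) ≈ 6.52×10⁻²⁶ kg.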